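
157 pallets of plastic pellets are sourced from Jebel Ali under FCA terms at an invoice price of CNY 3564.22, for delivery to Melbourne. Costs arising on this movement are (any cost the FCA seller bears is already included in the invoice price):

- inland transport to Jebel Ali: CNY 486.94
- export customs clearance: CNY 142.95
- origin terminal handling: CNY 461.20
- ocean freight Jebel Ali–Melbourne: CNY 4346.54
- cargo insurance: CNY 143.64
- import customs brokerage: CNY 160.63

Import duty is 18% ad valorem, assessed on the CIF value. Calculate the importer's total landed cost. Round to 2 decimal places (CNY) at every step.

FCA: the seller delivers export-cleared goods to the carrier; the buyer bears costs from that point.
Already in the invoice (seller's account under FCA): inland to port, export clearance — exclude.
CIF value = FCA price + origin terminal + freight + insurance = 3564.22 + 461.20 + 4346.54 + 143.64 = 8515.60
Import duty = 8515.60 × 18% = 1532.81
Buyer bears: origin terminal 461.20 + freight 4346.54 + insurance 143.64 + brokerage 160.63 + duty 1532.81 = 6644.82
Landed cost = invoice 3564.22 + 6644.82 = 10209.04

Total landed cost: CNY 10209.04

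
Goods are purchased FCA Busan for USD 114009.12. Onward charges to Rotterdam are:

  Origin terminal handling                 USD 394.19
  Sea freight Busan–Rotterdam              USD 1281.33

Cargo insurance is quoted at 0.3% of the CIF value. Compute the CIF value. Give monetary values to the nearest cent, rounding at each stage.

Let C be the CIF value. C = FCA price + pre-shipment costs + freight + 0.3% × C
C − 0.3% × C = 114009.12 + 394.19 + 1281.33
0.997 × C = 115684.64
C = 115684.64 / 0.997 = 116032.74
Insurance premium = 0.3% × 116032.74 = 348.10

CIF value: USD 116032.74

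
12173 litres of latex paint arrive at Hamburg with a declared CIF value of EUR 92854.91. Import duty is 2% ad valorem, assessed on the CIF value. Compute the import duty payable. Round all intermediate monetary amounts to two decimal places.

Import duty = 92854.91 × 2% = 1857.10

Import duty: EUR 1857.10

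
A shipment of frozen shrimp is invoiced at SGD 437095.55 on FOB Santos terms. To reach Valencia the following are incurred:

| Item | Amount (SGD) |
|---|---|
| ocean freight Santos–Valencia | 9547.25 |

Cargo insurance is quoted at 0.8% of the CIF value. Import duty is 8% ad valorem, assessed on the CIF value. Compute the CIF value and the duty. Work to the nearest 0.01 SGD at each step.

CIF value: SGD 450244.76; import duty: SGD 36019.58

Let C be the CIF value. C = FOB price + freight + 0.8% × C
C − 0.8% × C = 437095.55 + 9547.25
0.992 × C = 446642.80
C = 446642.80 / 0.992 = 450244.76
Insurance premium = 0.8% × 450244.76 = 3601.96
Import duty = 450244.76 × 8% = 36019.58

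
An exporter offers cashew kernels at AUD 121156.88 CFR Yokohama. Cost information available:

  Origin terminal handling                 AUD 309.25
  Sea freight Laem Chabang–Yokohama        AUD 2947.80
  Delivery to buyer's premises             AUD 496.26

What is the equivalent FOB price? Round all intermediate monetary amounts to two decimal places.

FOB price: AUD 118209.08

Not relevant to the conversion: origin terminal — on the seller under both CFR and FOB; already in the CFR price and stays in the FOB price. delivery — on the buyer under both terms; not part of either seller's price.
From CFR to FOB, the seller no longer bears: freight.
FOB price = 121156.88 − 2947.80 = 118209.08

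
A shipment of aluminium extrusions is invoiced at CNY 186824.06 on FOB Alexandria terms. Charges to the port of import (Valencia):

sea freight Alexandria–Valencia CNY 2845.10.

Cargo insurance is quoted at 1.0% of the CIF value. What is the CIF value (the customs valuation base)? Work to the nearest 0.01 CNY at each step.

CIF value: CNY 191585.01

Let C be the CIF value. C = FOB price + freight + 1.0% × C
C − 1.0% × C = 186824.06 + 2845.10
0.99 × C = 189669.16
C = 189669.16 / 0.99 = 191585.01
Insurance premium = 1.0% × 191585.01 = 1915.85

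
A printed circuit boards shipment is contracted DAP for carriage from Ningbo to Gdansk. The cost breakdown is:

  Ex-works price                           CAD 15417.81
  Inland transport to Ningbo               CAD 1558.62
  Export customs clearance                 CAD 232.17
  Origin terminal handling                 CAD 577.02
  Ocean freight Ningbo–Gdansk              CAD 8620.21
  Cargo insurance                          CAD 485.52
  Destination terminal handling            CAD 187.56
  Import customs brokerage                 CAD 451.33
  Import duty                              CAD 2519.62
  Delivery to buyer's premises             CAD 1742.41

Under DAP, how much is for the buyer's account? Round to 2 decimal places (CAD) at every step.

Buyer's account: CAD 2970.95

DAP: the seller bears all costs to the named destination except import duty and clearance.
Seller's account: goods 15417.81 + inland to port 1558.62 + export clearance 232.17 + origin terminal 577.02 + freight 8620.21 + insurance 485.52 + destination terminal 187.56 + delivery 1742.41 = 28821.32
Buyer's account: brokerage 451.33 + duty 2519.62 = 2970.95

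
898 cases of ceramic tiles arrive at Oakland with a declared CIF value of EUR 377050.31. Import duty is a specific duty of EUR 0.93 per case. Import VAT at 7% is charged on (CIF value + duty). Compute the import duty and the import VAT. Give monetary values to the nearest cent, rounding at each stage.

Import duty = 898 × 0.93 = 835.14
VAT base = CIF + duty = 377050.31 + 835.14 = 377885.45
Import VAT = 377885.45 × 7% = 26451.98

Import duty: EUR 835.14; import VAT: EUR 26451.98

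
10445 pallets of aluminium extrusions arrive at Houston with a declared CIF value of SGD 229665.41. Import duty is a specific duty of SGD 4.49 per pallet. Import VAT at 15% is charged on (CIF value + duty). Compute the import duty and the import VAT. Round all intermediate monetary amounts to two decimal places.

Import duty: SGD 46898.05; import VAT: SGD 41484.52

Import duty = 10445 × 4.49 = 46898.05
VAT base = CIF + duty = 229665.41 + 46898.05 = 276563.46
Import VAT = 276563.46 × 15% = 41484.52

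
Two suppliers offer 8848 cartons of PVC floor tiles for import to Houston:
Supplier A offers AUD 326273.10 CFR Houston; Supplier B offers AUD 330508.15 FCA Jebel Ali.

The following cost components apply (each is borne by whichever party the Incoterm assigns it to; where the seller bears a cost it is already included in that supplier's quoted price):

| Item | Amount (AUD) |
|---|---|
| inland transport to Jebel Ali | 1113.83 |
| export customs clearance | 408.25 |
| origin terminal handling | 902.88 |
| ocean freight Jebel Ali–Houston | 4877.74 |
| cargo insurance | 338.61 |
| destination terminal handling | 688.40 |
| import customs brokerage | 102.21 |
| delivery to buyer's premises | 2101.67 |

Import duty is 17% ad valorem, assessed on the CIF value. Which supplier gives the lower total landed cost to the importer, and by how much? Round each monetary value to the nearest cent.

Supplier A is cheaper by AUD 11718.33

Supplier A (CFR):
CIF value = CFR price + insurance = 326273.10 + 338.61 = 326611.71
Import duty = 326611.71 × 17% = 55523.99
Buyer bears (A): 338.61 + 688.40 + 102.21 + 2101.67 = 3230.89
Landed cost (A) = invoice 326273.10 + 3230.89 + duty 55523.99 = 385027.98
Supplier B (FCA):
CIF value = FCA price + origin terminal + freight + insurance = 330508.15 + 902.88 + 4877.74 + 338.61 = 336627.38
Import duty = 336627.38 × 17% = 57226.65
Buyer bears (B): 902.88 + 4877.74 + 338.61 + 688.40 + 102.21 + 2101.67 = 9011.51
Landed cost (B) = invoice 330508.15 + 9011.51 + duty 57226.65 = 396746.31
Difference = |385027.98 − 396746.31| = 11718.33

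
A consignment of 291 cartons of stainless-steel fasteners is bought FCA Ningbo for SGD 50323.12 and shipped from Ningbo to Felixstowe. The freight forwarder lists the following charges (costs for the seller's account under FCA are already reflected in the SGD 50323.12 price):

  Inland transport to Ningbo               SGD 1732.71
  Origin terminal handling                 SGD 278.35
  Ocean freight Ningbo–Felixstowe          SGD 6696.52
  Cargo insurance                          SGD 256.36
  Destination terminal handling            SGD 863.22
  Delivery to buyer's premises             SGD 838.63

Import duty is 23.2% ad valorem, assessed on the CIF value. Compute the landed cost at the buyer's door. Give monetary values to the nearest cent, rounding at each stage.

Total landed cost: SGD 72608.81

FCA: the seller delivers export-cleared goods to the carrier; the buyer bears costs from that point.
Already in the invoice (seller's account under FCA): inland to port — exclude.
CIF value = FCA price + origin terminal + freight + insurance = 50323.12 + 278.35 + 6696.52 + 256.36 = 57554.35
Import duty = 57554.35 × 23.2% = 13352.61
Buyer bears: origin terminal 278.35 + freight 6696.52 + insurance 256.36 + destination terminal 863.22 + delivery 838.63 + duty 13352.61 = 22285.69
Landed cost = invoice 50323.12 + 22285.69 = 72608.81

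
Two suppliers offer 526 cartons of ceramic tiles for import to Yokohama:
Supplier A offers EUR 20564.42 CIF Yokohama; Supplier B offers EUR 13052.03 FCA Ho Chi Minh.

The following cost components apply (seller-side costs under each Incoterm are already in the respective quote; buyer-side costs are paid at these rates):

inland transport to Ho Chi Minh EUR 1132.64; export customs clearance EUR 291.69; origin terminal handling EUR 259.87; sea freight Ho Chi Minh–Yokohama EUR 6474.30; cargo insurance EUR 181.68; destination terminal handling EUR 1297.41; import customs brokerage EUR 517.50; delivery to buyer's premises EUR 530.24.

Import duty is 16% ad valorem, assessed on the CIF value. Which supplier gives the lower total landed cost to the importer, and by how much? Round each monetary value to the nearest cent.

Supplier A (CIF):
The CIF price already equals the CIF value: 20564.42
Import duty = 20564.42 × 16% = 3290.31
Buyer bears (A): 1297.41 + 517.50 + 530.24 = 2345.15
Landed cost (A) = invoice 20564.42 + 2345.15 + duty 3290.31 = 26199.88
Supplier B (FCA):
CIF value = FCA price + origin terminal + freight + insurance = 13052.03 + 259.87 + 6474.30 + 181.68 = 19967.88
Import duty = 19967.88 × 16% = 3194.86
Buyer bears (B): 259.87 + 6474.30 + 181.68 + 1297.41 + 517.50 + 530.24 = 9261.00
Landed cost (B) = invoice 13052.03 + 9261.00 + duty 3194.86 = 25507.89
Difference = |26199.88 − 25507.89| = 691.99

Supplier B is cheaper by EUR 691.99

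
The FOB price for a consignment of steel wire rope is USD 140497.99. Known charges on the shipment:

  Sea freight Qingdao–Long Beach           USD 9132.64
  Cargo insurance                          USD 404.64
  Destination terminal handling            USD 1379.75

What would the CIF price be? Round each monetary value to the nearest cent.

CIF price: USD 150035.27

Not relevant to the conversion: destination terminal — on the buyer under both terms; not part of either seller's price.
From FOB to CIF, the seller additionally bears: freight, insurance.
CIF price = 140497.99 + 9132.64 + 404.64 = 150035.27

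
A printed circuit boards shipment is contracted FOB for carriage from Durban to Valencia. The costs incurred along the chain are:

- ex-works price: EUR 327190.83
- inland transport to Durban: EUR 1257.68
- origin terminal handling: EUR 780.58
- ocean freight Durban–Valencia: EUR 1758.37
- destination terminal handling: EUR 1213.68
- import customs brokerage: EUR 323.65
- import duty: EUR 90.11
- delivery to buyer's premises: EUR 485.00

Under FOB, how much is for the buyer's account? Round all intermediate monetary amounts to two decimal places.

FOB: the seller bears costs until goods are on board at the origin port; the buyer bears freight, insurance and all costs thereafter.
Seller's account: goods 327190.83 + inland to port 1257.68 + origin terminal 780.58 = 329229.09
Buyer's account: freight 1758.37 + destination terminal 1213.68 + brokerage 323.65 + duty 90.11 + delivery 485.00 = 3870.81

Buyer's account: EUR 3870.81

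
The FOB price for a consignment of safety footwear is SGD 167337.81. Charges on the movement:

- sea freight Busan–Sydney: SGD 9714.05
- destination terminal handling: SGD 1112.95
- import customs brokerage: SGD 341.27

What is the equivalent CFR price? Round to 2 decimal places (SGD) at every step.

Not relevant to the conversion: brokerage, destination terminal — on the buyer under both terms; not part of either seller's price.
From FOB to CFR, the seller additionally bears: freight.
CFR price = 167337.81 + 9714.05 = 177051.86

CFR price: SGD 177051.86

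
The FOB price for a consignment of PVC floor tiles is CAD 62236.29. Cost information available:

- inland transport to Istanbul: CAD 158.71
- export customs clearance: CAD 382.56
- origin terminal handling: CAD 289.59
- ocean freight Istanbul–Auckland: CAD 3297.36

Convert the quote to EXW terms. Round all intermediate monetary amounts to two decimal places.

EXW price: CAD 61405.43

Not relevant to the conversion: freight — on the buyer under both terms; not part of either seller's price.
From FOB to EXW, the seller no longer bears: inland to port, export clearance, origin terminal.
EXW price = 62236.29 − 158.71 − 382.56 − 289.59 = 61405.43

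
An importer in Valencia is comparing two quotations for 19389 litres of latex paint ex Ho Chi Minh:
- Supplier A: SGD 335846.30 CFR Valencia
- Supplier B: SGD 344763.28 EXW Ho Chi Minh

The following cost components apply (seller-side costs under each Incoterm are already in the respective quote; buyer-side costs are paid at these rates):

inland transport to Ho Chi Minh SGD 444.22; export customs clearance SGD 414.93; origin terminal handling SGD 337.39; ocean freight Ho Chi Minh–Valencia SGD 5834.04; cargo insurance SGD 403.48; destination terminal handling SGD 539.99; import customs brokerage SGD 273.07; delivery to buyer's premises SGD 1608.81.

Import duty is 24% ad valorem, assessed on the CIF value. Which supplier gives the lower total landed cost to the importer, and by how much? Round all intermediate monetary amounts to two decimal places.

Supplier A (CFR):
CIF value = CFR price + insurance = 335846.30 + 403.48 = 336249.78
Import duty = 336249.78 × 24% = 80699.95
Buyer bears (A): 403.48 + 539.99 + 273.07 + 1608.81 = 2825.35
Landed cost (A) = invoice 335846.30 + 2825.35 + duty 80699.95 = 419371.60
Supplier B (EXW):
CIF value = EXW price + inland to port + export clearance + origin terminal + freight + insurance = 344763.28 + 444.22 + 414.93 + 337.39 + 5834.04 + 403.48 = 352197.34
Import duty = 352197.34 × 24% = 84527.36
Buyer bears (B): 444.22 + 414.93 + 337.39 + 5834.04 + 403.48 + 539.99 + 273.07 + 1608.81 = 9855.93
Landed cost (B) = invoice 344763.28 + 9855.93 + duty 84527.36 = 439146.57
Difference = |419371.60 − 439146.57| = 19774.97

Supplier A is cheaper by SGD 19774.97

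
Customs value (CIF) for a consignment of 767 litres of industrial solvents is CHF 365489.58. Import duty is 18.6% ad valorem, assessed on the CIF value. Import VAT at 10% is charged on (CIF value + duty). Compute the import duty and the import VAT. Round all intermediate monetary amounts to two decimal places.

Import duty: CHF 67981.06; import VAT: CHF 43347.06

Import duty = 365489.58 × 18.6% = 67981.06
VAT base = CIF + duty = 365489.58 + 67981.06 = 433470.64
Import VAT = 433470.64 × 10% = 43347.06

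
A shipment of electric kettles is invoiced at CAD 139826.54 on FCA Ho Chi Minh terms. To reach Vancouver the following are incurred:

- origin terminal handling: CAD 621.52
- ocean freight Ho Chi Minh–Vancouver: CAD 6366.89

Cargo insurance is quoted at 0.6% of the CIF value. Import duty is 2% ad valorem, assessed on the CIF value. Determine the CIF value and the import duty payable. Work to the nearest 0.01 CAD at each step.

Let C be the CIF value. C = FCA price + pre-shipment costs + freight + 0.6% × C
C − 0.6% × C = 139826.54 + 621.52 + 6366.89
0.994 × C = 146814.95
C = 146814.95 / 0.994 = 147701.16
Insurance premium = 0.6% × 147701.16 = 886.21
Import duty = 147701.16 × 2% = 2954.02

CIF value: CAD 147701.16; import duty: CAD 2954.02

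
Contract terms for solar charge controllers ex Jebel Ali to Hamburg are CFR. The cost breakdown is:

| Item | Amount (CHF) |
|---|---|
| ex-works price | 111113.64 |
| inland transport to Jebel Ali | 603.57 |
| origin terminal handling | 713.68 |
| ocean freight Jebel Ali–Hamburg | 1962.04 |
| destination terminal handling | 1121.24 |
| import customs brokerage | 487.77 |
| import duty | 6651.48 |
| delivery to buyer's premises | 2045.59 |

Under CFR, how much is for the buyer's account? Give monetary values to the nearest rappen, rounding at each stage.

Buyer's account: CHF 10306.08

CFR: the seller pays costs through ocean freight to the destination port, but not insurance.
Seller's account: goods 111113.64 + inland to port 603.57 + origin terminal 713.68 + freight 1962.04 = 114392.93
Buyer's account: destination terminal 1121.24 + brokerage 487.77 + duty 6651.48 + delivery 2045.59 = 10306.08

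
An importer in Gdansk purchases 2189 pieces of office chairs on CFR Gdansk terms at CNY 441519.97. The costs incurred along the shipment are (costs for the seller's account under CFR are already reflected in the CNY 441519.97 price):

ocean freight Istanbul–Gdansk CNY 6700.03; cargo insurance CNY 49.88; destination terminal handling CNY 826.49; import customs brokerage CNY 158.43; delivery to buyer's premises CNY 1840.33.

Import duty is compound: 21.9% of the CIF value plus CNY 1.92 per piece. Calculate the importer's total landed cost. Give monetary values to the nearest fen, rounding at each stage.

Total landed cost: CNY 545301.78

CFR: the seller pays costs through ocean freight to the destination port, but not insurance.
Already in the invoice (seller's account under CFR): freight — exclude.
CIF value = CFR price + insurance = 441519.97 + 49.88 = 441569.85
Ad valorem component: 441569.85 × 21.9% = 96703.80
Specific component: 2189 × 1.92 = 4202.88
Import duty = 96703.80 + 4202.88 = 100906.68
Buyer bears: insurance 49.88 + destination terminal 826.49 + brokerage 158.43 + delivery 1840.33 + duty 100906.68 = 103781.81
Landed cost = invoice 441519.97 + 103781.81 = 545301.78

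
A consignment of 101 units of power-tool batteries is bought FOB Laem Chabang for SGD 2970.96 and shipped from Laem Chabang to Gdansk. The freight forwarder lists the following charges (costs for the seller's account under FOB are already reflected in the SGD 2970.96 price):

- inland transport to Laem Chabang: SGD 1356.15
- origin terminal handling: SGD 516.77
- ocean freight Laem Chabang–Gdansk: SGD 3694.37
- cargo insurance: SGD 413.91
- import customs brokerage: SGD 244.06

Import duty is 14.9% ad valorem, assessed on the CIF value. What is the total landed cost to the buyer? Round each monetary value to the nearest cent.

Total landed cost: SGD 8378.11

FOB: the seller bears costs until goods are on board at the origin port; the buyer bears freight, insurance and all costs thereafter.
Already in the invoice (seller's account under FOB): inland to port, origin terminal — exclude.
CIF value = FOB price + freight + insurance = 2970.96 + 3694.37 + 413.91 = 7079.24
Import duty = 7079.24 × 14.9% = 1054.81
Buyer bears: freight 3694.37 + insurance 413.91 + brokerage 244.06 + duty 1054.81 = 5407.15
Landed cost = invoice 2970.96 + 5407.15 = 8378.11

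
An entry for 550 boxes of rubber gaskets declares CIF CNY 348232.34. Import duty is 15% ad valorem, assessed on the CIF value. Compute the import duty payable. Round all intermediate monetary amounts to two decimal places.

Import duty: CNY 52234.85

Import duty = 348232.34 × 15% = 52234.85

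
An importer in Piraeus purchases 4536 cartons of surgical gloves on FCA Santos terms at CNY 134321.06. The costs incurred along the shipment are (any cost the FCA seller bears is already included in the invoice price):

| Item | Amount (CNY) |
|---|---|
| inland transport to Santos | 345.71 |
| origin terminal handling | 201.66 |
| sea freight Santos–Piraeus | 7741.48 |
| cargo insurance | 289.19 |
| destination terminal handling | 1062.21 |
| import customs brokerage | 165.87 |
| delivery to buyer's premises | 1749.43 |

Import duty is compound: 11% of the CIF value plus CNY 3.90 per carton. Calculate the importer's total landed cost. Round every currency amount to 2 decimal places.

Total landed cost: CNY 178902.17

FCA: the seller delivers export-cleared goods to the carrier; the buyer bears costs from that point.
Already in the invoice (seller's account under FCA): inland to port — exclude.
CIF value = FCA price + origin terminal + freight + insurance = 134321.06 + 201.66 + 7741.48 + 289.19 = 142553.39
Ad valorem component: 142553.39 × 11% = 15680.87
Specific component: 4536 × 3.90 = 17690.40
Import duty = 15680.87 + 17690.40 = 33371.27
Buyer bears: origin terminal 201.66 + freight 7741.48 + insurance 289.19 + destination terminal 1062.21 + brokerage 165.87 + delivery 1749.43 + duty 33371.27 = 44581.11
Landed cost = invoice 134321.06 + 44581.11 = 178902.17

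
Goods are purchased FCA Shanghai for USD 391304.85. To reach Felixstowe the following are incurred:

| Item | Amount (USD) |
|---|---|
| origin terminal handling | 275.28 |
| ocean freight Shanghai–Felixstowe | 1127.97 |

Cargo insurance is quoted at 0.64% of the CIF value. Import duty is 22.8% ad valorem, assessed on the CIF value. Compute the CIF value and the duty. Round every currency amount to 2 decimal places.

CIF value: USD 395237.62; import duty: USD 90114.18

Let C be the CIF value. C = FCA price + pre-shipment costs + freight + 0.64% × C
C − 0.64% × C = 391304.85 + 275.28 + 1127.97
0.9936 × C = 392708.10
C = 392708.10 / 0.9936 = 395237.62
Insurance premium = 0.64% × 395237.62 = 2529.52
Import duty = 395237.62 × 22.8% = 90114.18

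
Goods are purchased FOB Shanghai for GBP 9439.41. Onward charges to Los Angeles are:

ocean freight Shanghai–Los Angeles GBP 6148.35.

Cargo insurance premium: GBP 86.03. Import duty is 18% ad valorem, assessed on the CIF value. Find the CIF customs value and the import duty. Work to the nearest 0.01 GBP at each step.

CIF = FOB price + freight + insurance
CIF = 9439.41 + 6148.35 + 86.03 = 15673.79
Import duty = 15673.79 × 18% = 2821.28

CIF value: GBP 15673.79; import duty: GBP 2821.28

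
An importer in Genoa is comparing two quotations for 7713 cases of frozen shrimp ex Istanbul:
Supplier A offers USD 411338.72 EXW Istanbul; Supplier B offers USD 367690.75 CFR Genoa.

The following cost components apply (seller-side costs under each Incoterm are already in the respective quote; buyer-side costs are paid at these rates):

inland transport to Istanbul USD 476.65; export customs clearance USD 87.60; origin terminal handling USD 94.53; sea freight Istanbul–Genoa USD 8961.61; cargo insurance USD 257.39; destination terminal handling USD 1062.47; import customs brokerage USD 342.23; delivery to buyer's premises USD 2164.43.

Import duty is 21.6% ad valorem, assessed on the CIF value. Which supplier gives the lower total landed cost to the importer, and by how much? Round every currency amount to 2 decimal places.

Supplier A (EXW):
CIF value = EXW price + inland to port + export clearance + origin terminal + freight + insurance = 411338.72 + 476.65 + 87.60 + 94.53 + 8961.61 + 257.39 = 421216.50
Import duty = 421216.50 × 21.6% = 90982.76
Buyer bears (A): 476.65 + 87.60 + 94.53 + 8961.61 + 257.39 + 1062.47 + 342.23 + 2164.43 = 13446.91
Landed cost (A) = invoice 411338.72 + 13446.91 + duty 90982.76 = 515768.39
Supplier B (CFR):
CIF value = CFR price + insurance = 367690.75 + 257.39 = 367948.14
Import duty = 367948.14 × 21.6% = 79476.80
Buyer bears (B): 257.39 + 1062.47 + 342.23 + 2164.43 = 3826.52
Landed cost (B) = invoice 367690.75 + 3826.52 + duty 79476.80 = 450994.07
Difference = |515768.39 − 450994.07| = 64774.32

Supplier B is cheaper by USD 64774.32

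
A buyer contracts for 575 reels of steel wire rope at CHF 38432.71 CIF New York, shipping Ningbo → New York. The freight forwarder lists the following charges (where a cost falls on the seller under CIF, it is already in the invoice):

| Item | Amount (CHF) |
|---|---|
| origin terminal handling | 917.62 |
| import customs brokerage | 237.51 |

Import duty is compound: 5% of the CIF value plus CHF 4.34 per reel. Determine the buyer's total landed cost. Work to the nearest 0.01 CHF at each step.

Total landed cost: CHF 43087.36

CIF: the seller pays costs through ocean freight and marine insurance to the destination port.
Already in the invoice (seller's account under CIF): origin terminal — exclude.
The CIF price already equals the CIF value: 38432.71
Ad valorem component: 38432.71 × 5% = 1921.64
Specific component: 575 × 4.34 = 2495.50
Import duty = 1921.64 + 2495.50 = 4417.14
Buyer bears: brokerage 237.51 + duty 4417.14 = 4654.65
Landed cost = invoice 38432.71 + 4654.65 = 43087.36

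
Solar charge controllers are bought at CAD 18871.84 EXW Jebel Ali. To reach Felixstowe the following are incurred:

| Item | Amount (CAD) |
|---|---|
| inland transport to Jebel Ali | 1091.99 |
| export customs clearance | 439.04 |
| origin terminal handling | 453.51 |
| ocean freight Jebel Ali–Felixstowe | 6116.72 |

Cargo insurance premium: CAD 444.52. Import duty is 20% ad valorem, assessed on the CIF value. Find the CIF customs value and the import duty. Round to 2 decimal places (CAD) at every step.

CIF value: CAD 27417.62; import duty: CAD 5483.52

CIF = EXW price + pre-shipment costs + freight + insurance
CIF = 18871.84 + 1091.99 + 439.04 + 453.51 + 6116.72 + 444.52 = 27417.62
Import duty = 27417.62 × 20% = 5483.52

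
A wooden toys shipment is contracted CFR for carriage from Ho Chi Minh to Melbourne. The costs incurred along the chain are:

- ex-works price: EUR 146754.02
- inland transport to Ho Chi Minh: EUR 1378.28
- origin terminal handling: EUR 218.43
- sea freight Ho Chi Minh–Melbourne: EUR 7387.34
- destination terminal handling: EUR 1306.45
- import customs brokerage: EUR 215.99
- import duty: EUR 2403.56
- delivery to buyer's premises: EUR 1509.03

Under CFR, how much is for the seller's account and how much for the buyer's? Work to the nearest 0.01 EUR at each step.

Seller: EUR 155738.07; buyer: EUR 5435.03

CFR: the seller pays costs through ocean freight to the destination port, but not insurance.
Seller's account: goods 146754.02 + inland to port 1378.28 + origin terminal 218.43 + freight 7387.34 = 155738.07
Buyer's account: destination terminal 1306.45 + brokerage 215.99 + duty 2403.56 + delivery 1509.03 = 5435.03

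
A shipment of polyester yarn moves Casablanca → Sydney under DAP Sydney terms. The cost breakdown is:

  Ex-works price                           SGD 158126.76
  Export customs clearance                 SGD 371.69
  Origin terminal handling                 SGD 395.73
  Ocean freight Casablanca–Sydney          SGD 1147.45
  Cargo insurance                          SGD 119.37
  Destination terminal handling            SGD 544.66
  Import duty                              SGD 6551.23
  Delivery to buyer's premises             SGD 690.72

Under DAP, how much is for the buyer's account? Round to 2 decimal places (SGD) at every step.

Buyer's account: SGD 6551.23

DAP: the seller bears all costs to the named destination except import duty and clearance.
Seller's account: goods 158126.76 + export clearance 371.69 + origin terminal 395.73 + freight 1147.45 + insurance 119.37 + destination terminal 544.66 + delivery 690.72 = 161396.38
Buyer's account: duty 6551.23 = 6551.23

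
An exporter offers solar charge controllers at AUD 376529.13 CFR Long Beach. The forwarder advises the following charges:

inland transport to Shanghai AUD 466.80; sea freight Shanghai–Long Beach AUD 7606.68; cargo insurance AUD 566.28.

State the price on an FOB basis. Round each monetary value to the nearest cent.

Not relevant to the conversion: inland to port — on the seller under both CFR and FOB; already in the CFR price and stays in the FOB price. insurance — on the buyer under both terms; not part of either seller's price.
From CFR to FOB, the seller no longer bears: freight.
FOB price = 376529.13 − 7606.68 = 368922.45

FOB price: AUD 368922.45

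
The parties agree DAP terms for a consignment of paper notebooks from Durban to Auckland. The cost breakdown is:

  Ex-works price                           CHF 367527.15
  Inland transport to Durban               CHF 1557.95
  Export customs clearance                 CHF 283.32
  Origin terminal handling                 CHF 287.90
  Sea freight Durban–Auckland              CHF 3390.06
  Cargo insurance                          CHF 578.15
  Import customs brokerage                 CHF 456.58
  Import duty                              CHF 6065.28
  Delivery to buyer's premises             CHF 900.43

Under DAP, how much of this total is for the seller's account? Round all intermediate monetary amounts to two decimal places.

Seller's account: CHF 374524.96

DAP: the seller bears all costs to the named destination except import duty and clearance.
Seller's account: goods 367527.15 + inland to port 1557.95 + export clearance 283.32 + origin terminal 287.90 + freight 3390.06 + insurance 578.15 + delivery 900.43 = 374524.96
Buyer's account: brokerage 456.58 + duty 6065.28 = 6521.86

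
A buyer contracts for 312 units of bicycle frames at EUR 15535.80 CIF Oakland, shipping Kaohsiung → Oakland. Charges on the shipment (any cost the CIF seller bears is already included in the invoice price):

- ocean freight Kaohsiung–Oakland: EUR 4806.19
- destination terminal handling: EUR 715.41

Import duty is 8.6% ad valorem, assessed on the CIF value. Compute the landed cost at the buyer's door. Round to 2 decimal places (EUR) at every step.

CIF: the seller pays costs through ocean freight and marine insurance to the destination port.
Already in the invoice (seller's account under CIF): freight — exclude.
The CIF price already equals the CIF value: 15535.80
Import duty = 15535.80 × 8.6% = 1336.08
Buyer bears: destination terminal 715.41 + duty 1336.08 = 2051.49
Landed cost = invoice 15535.80 + 2051.49 = 17587.29

Total landed cost: EUR 17587.29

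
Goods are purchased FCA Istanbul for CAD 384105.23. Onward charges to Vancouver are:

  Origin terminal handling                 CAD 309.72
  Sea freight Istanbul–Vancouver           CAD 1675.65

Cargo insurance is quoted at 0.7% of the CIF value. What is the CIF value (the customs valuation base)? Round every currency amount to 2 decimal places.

Let C be the CIF value. C = FCA price + pre-shipment costs + freight + 0.7% × C
C − 0.7% × C = 384105.23 + 309.72 + 1675.65
0.993 × C = 386090.60
C = 386090.60 / 0.993 = 388812.29
Insurance premium = 0.7% × 388812.29 = 2721.69

CIF value: CAD 388812.29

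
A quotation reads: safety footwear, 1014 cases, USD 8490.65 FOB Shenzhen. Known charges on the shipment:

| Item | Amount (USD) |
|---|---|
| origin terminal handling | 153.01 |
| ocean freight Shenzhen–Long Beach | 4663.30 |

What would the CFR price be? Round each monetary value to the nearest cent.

CFR price: USD 13153.95

Not relevant to the conversion: origin terminal — on the seller under both FOB and CFR; already in the FOB price and stays in the CFR price.
From FOB to CFR, the seller additionally bears: freight.
CFR price = 8490.65 + 4663.30 = 13153.95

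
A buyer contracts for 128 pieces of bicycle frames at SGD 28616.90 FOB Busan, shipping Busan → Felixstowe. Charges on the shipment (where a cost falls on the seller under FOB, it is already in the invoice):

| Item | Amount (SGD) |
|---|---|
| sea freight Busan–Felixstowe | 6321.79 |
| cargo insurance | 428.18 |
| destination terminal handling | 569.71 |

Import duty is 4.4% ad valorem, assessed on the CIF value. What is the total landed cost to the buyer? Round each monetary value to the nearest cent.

FOB: the seller bears costs until goods are on board at the origin port; the buyer bears freight, insurance and all costs thereafter.
CIF value = FOB price + freight + insurance = 28616.90 + 6321.79 + 428.18 = 35366.87
Import duty = 35366.87 × 4.4% = 1556.14
Buyer bears: freight 6321.79 + insurance 428.18 + destination terminal 569.71 + duty 1556.14 = 8875.82
Landed cost = invoice 28616.90 + 8875.82 = 37492.72

Total landed cost: SGD 37492.72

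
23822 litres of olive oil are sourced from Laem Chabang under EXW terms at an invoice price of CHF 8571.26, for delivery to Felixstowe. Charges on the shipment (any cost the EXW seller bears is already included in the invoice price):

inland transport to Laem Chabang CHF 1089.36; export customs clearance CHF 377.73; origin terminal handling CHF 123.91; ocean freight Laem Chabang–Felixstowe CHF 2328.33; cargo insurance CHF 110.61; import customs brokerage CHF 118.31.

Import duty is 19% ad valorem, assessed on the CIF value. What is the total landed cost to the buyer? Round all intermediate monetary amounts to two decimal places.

EXW: the seller makes goods available at their premises; the buyer bears all onward costs.
CIF value = EXW price + inland to port + export clearance + origin terminal + freight + insurance = 8571.26 + 1089.36 + 377.73 + 123.91 + 2328.33 + 110.61 = 12601.20
Import duty = 12601.20 × 19% = 2394.23
Buyer bears: inland to port 1089.36 + export clearance 377.73 + origin terminal 123.91 + freight 2328.33 + insurance 110.61 + brokerage 118.31 + duty 2394.23 = 6542.48
Landed cost = invoice 8571.26 + 6542.48 = 15113.74

Total landed cost: CHF 15113.74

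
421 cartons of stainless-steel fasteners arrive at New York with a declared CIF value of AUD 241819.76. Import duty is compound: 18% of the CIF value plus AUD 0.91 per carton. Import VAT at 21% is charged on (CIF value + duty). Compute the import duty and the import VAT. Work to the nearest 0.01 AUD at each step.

Ad valorem component: 241819.76 × 18% = 43527.56
Specific component: 421 × 0.91 = 383.11
Import duty = 43527.56 + 383.11 = 43910.67
VAT base = CIF + duty = 241819.76 + 43910.67 = 285730.43
Import VAT = 285730.43 × 21% = 60003.39

Import duty: AUD 43910.67; import VAT: AUD 60003.39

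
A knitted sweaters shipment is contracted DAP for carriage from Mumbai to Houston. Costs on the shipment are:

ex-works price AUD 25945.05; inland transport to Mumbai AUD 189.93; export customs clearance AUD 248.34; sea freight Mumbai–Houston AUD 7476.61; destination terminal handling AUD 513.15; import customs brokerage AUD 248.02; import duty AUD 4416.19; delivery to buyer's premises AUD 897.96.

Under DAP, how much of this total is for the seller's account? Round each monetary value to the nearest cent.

DAP: the seller bears all costs to the named destination except import duty and clearance.
Seller's account: goods 25945.05 + inland to port 189.93 + export clearance 248.34 + freight 7476.61 + destination terminal 513.15 + delivery 897.96 = 35271.04
Buyer's account: brokerage 248.02 + duty 4416.19 = 4664.21

Seller's account: AUD 35271.04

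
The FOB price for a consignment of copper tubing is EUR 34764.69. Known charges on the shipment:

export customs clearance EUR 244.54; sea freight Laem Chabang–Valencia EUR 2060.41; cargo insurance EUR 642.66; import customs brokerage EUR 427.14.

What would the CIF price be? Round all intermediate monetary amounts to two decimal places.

Not relevant to the conversion: export clearance — on the seller under both FOB and CIF; already in the FOB price and stays in the CIF price. brokerage — on the buyer under both terms; not part of either seller's price.
From FOB to CIF, the seller additionally bears: freight, insurance.
CIF price = 34764.69 + 2060.41 + 642.66 = 37467.76

CIF price: EUR 37467.76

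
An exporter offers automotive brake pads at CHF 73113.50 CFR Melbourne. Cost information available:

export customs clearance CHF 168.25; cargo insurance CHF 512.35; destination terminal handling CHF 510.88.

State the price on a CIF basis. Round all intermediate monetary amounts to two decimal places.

Not relevant to the conversion: export clearance — on the seller under both CFR and CIF; already in the CFR price and stays in the CIF price. destination terminal — on the buyer under both terms; not part of either seller's price.
From CFR to CIF, the seller additionally bears: insurance.
CIF price = 73113.50 + 512.35 = 73625.85

CIF price: CHF 73625.85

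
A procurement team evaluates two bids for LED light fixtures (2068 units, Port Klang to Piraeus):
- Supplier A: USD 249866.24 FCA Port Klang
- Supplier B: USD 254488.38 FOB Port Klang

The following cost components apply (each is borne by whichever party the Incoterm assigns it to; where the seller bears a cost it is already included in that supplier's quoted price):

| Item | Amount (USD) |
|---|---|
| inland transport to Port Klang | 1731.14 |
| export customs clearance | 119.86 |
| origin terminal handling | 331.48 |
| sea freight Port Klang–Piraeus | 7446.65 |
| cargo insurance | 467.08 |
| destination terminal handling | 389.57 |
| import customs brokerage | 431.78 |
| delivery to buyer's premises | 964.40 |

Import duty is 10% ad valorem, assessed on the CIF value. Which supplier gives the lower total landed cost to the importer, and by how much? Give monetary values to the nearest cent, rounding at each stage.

Supplier A (FCA):
CIF value = FCA price + origin terminal + freight + insurance = 249866.24 + 331.48 + 7446.65 + 467.08 = 258111.45
Import duty = 258111.45 × 10% = 25811.15
Buyer bears (A): 331.48 + 7446.65 + 467.08 + 389.57 + 431.78 + 964.40 = 10030.96
Landed cost (A) = invoice 249866.24 + 10030.96 + duty 25811.15 = 285708.35
Supplier B (FOB):
CIF value = FOB price + freight + insurance = 254488.38 + 7446.65 + 467.08 = 262402.11
Import duty = 262402.11 × 10% = 26240.21
Buyer bears (B): 7446.65 + 467.08 + 389.57 + 431.78 + 964.40 = 9699.48
Landed cost (B) = invoice 254488.38 + 9699.48 + duty 26240.21 = 290428.07
Difference = |285708.35 − 290428.07| = 4719.72

Supplier A is cheaper by USD 4719.72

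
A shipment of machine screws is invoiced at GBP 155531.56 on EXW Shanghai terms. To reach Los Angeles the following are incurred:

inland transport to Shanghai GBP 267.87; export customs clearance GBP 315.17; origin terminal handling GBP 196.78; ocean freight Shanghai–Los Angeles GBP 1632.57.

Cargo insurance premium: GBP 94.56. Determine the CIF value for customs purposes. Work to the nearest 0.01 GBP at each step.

CIF value: GBP 158038.51

CIF = EXW price + pre-shipment costs + freight + insurance
CIF = 155531.56 + 267.87 + 315.17 + 196.78 + 1632.57 + 94.56 = 158038.51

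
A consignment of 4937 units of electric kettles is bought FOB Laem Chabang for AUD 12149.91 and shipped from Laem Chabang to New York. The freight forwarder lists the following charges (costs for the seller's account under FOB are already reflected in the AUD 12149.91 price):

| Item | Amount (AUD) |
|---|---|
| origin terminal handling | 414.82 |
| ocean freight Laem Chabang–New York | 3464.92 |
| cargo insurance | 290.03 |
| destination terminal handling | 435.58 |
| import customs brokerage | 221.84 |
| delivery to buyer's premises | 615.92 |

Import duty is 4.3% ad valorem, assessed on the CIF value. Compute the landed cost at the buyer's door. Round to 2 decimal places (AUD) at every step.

Total landed cost: AUD 17862.11

FOB: the seller bears costs until goods are on board at the origin port; the buyer bears freight, insurance and all costs thereafter.
Already in the invoice (seller's account under FOB): origin terminal — exclude.
CIF value = FOB price + freight + insurance = 12149.91 + 3464.92 + 290.03 = 15904.86
Import duty = 15904.86 × 4.3% = 683.91
Buyer bears: freight 3464.92 + insurance 290.03 + destination terminal 435.58 + brokerage 221.84 + delivery 615.92 + duty 683.91 = 5712.20
Landed cost = invoice 12149.91 + 5712.20 = 17862.11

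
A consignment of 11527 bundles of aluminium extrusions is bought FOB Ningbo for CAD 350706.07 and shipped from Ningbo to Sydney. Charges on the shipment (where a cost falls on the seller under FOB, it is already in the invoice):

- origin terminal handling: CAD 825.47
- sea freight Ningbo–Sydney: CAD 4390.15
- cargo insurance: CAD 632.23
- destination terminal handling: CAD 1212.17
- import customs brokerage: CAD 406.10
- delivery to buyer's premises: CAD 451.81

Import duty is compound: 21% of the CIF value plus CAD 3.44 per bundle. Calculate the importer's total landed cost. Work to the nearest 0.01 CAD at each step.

FOB: the seller bears costs until goods are on board at the origin port; the buyer bears freight, insurance and all costs thereafter.
Already in the invoice (seller's account under FOB): origin terminal — exclude.
CIF value = FOB price + freight + insurance = 350706.07 + 4390.15 + 632.23 = 355728.45
Ad valorem component: 355728.45 × 21% = 74702.97
Specific component: 11527 × 3.44 = 39652.88
Import duty = 74702.97 + 39652.88 = 114355.85
Buyer bears: freight 4390.15 + insurance 632.23 + destination terminal 1212.17 + brokerage 406.10 + delivery 451.81 + duty 114355.85 = 121448.31
Landed cost = invoice 350706.07 + 121448.31 = 472154.38

Total landed cost: CAD 472154.38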